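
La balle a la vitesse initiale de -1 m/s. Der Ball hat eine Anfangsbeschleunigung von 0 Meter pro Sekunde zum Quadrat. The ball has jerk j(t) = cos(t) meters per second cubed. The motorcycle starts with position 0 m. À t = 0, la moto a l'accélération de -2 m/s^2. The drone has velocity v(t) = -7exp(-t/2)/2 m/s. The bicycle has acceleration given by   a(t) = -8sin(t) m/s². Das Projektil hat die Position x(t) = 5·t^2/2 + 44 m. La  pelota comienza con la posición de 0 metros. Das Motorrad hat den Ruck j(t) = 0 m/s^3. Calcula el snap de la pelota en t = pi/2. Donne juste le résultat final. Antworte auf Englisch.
The snap at t = pi/2 is s = -1.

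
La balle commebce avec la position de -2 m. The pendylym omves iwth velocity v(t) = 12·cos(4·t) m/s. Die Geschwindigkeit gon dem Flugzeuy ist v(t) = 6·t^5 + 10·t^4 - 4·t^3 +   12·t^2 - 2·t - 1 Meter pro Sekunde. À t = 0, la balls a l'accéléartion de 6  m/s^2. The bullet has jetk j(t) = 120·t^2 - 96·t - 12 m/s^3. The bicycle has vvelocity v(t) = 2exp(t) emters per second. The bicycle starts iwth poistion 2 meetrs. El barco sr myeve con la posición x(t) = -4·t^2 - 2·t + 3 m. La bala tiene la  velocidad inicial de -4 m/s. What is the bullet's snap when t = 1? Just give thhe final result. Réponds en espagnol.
La respuesta es 144.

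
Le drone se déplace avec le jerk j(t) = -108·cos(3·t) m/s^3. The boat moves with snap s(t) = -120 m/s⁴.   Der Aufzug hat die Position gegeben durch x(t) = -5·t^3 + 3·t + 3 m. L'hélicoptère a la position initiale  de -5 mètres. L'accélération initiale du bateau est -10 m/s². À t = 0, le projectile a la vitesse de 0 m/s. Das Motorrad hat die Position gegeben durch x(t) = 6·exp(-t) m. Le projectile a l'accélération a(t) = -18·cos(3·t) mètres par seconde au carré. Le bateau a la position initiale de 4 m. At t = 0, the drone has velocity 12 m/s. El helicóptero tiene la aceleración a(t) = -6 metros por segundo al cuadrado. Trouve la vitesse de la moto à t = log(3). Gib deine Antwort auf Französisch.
Pour résoudre ceci, nous devons prendre 1 dérivée de notre équation de la position x(t) = 6·exp(-t). En prenant d/dt de x(t), nous trouvons v(t) = -6·exp(-t). En utilisant v(t) = -6·exp(-t) et en substituant t = log(3), nous trouvons v = -2.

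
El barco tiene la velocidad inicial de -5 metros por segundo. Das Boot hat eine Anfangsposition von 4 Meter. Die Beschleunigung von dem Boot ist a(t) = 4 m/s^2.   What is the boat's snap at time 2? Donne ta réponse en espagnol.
Partiendo de la aceleración a(t) = 4, tomamos 2 derivadas. Derivando la aceleración, obtenemos la sacudida: j(t) = 0. La derivada de la sacudida da el snap: s(t) = 0. Usando s(t) = 0 y sustituyendo t = 2, encontramos s = 0.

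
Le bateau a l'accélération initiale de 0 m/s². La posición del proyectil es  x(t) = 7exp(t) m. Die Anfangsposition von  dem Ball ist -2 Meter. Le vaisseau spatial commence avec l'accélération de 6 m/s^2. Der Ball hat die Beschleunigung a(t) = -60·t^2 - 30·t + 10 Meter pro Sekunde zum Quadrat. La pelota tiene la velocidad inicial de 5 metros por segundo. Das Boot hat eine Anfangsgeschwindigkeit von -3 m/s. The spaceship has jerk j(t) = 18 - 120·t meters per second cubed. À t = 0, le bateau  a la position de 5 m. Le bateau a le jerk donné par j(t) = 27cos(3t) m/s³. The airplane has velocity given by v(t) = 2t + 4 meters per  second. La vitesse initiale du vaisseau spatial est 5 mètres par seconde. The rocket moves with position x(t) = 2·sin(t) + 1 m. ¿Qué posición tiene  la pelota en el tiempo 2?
Partiendo de la aceleración a(t) = -60·t^2 - 30·t + 10, tomamos 2 integrales. La antiderivada de la aceleración es la velocidad. Usando v(0) = 5, obtenemos v(t) = -20·t^3 - 15·t^2 + 10·t + 5. La antiderivada de la velocidad, con x(0) = -2, da la posición: x(t) = -5·t^4 - 5·t^3 + 5·t^2 + 5·t - 2. Tenemos la posición x(t) = -5·t^4 - 5·t^3 + 5·t^2 + 5·t - 2. Sustituyendo t = 2: x(2) = -92.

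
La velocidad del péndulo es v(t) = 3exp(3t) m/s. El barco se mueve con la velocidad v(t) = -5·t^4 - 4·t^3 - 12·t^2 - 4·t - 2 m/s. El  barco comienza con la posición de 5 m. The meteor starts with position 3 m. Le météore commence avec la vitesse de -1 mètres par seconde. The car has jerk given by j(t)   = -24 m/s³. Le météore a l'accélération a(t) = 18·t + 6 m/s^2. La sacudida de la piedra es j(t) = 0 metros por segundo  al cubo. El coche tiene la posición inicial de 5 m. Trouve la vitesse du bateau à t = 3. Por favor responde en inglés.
Using v(t) = -5·t^4 - 4·t^3 - 12·t^2 - 4·t - 2 and substituting t = 3, we find v = -635.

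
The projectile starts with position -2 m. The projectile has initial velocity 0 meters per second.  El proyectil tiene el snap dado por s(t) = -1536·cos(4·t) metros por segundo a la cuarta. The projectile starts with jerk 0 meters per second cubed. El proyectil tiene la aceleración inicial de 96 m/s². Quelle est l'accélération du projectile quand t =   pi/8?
Pour résoudre ceci, nous devons prendre 2 intégrales de notre équation du snap s(t) = -1536·cos(4·t). L'intégrale du snap, avec j(0) = 0, donne le jerk: j(t) = -384·sin(4·t). La primitive du jerk est l'accélération. En utilisant a(0) = 96, nous obtenons a(t) = 96·cos(4·t). En utilisant a(t) = 96·cos(4·t) et en substituant t = pi/8, nous trouvons a = 0.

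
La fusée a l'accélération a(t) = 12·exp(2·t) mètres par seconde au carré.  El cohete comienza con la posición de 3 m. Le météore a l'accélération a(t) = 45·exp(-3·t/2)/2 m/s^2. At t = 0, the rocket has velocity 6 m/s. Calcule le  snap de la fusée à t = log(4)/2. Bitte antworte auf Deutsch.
Um dies zu lösen, müssen wir 2 Ableitungen unserer Gleichung für die Beschleunigung a(t) = 12·exp(2·t) nehmen. Durch Ableiten von der Beschleunigung erhalten wir den Ruck: j(t) = 24·exp(2·t). Mit d/dt von j(t) finden wir s(t) = 48·exp(2·t). Wir haben den Snap s(t) = 48·exp(2·t). Durch Einsetzen von t = log(4)/2: s(log(4)/2) = 192.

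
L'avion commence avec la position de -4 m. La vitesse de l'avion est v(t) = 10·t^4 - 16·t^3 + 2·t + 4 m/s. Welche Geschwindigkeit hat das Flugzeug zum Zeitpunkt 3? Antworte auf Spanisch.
De la ecuación de la velocidad v(t) = 10·t^4 - 16·t^3 + 2·t + 4, sustituimos t = 3 para obtener v = 388.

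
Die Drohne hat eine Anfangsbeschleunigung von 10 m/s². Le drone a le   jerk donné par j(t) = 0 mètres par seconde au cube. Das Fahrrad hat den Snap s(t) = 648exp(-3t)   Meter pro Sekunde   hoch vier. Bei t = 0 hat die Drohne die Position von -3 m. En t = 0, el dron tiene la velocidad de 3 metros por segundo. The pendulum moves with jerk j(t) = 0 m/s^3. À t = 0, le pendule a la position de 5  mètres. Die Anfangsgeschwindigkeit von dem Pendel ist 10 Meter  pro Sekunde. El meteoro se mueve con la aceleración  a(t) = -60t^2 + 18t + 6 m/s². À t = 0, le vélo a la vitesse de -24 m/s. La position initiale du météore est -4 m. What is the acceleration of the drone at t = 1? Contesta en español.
Necesitamos integrar nuestra ecuación de la sacudida j(t) = 0 1 vez. Integrando la sacudida y usando la condición inicial a(0) = 10, obtenemos a(t) = 10. De la ecuación de la aceleración a(t) = 10, sustituimos t = 1 para obtener a = 10.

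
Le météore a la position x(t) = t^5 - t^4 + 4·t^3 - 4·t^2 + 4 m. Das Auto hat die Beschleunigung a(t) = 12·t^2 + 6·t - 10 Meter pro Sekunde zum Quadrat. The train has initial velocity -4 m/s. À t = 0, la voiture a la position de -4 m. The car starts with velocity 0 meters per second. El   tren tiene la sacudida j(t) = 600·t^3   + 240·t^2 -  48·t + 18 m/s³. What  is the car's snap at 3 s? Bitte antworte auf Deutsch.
Wir müssen unsere Gleichung für die Beschleunigung a(t) = 12·t^2 + 6·t - 10 2-mal ableiten. Durch Ableiten von der Beschleunigung erhalten wir den Ruck: j(t) = 24·t + 6. Mit d/dt von j(t) finden wir s(t) = 24. Wir haben den Snap s(t) = 24. Durch Einsetzen von t = 3: s(3) = 24.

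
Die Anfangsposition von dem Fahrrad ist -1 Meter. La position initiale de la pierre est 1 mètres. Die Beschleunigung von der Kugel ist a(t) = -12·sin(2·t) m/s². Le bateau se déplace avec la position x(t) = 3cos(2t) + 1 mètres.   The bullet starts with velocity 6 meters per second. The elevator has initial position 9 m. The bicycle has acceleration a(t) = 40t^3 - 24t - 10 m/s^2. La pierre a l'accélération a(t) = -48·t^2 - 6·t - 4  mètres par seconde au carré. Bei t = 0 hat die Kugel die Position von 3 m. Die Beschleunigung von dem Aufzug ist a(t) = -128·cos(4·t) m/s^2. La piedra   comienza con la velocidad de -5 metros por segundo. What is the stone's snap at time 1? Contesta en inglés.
We must differentiate our acceleration equation a(t) = -48·t^2 - 6·t - 4 2 times. The derivative of acceleration gives jerk: j(t) = -96·t - 6. The derivative of jerk gives snap: s(t) = -96. From the given snap equation s(t) = -96, we substitute t = 1 to get s = -96.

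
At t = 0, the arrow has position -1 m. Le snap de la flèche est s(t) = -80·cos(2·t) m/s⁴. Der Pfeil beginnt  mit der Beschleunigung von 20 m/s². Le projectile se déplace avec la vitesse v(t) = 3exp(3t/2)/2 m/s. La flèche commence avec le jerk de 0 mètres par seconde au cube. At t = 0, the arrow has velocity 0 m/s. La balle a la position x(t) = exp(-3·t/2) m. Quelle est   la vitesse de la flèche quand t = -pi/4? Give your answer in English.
We must find the integral of our snap equation s(t) = -80·cos(2·t) 3 times. Integrating snap and using the initial condition j(0) = 0, we get j(t) = -40·sin(2·t). The antiderivative of jerk, with a(0) = 20, gives acceleration: a(t) = 20·cos(2·t). The antiderivative of acceleration, with v(0) = 0, gives velocity: v(t) = 10·sin(2·t). We have velocity v(t) = 10·sin(2·t). Substituting t = -pi/4: v(-pi/4) = -10.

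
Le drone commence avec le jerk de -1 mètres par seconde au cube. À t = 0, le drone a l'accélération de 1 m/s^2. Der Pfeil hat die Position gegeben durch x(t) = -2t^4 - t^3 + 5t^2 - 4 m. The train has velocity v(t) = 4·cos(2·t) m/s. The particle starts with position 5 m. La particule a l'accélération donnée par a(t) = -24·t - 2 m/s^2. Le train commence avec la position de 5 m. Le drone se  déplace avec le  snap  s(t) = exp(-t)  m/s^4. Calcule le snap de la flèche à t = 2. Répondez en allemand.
Um dies zu lösen, müssen wir 4 Ableitungen unserer Gleichung für die Position x(t) = -2·t^4 - t^3 + 5·t^2 - 4 nehmen. Durch Ableiten von der Position erhalten wir die Geschwindigkeit: v(t) = -8·t^3 - 3·t^2 + 10·t. Mit d/dt von v(t) finden wir a(t) = -24·t^2 - 6·t + 10. Die Ableitung von der Beschleunigung ergibt den Ruck: j(t) = -48·t - 6. Durch Ableiten von dem Ruck erhalten wir den Snap: s(t) = -48. Wir haben den Snap s(t) = -48. Durch Einsetzen von t = 2: s(2) = -48.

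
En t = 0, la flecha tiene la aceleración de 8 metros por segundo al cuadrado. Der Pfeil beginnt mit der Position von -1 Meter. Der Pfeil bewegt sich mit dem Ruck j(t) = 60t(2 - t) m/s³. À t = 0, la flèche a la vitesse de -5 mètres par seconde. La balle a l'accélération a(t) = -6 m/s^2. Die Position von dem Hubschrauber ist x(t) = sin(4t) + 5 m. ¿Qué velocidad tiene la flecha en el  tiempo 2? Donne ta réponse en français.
En partant du jerk j(t) = 60·t·(2 - t), nous prenons 2 intégrales. L'intégrale du jerk, avec a(0) = 8, donne l'accélération: a(t) = -20·t^3 + 60·t^2 + 8. En intégrant l'accélération et en utilisant la condition initiale v(0) = -5, nous obtenons v(t) = -5·t^4 + 20·t^3 + 8·t - 5. En utilisant v(t) = -5·t^4 + 20·t^3 + 8·t - 5 et en substituant t = 2, nous trouvons v = 91.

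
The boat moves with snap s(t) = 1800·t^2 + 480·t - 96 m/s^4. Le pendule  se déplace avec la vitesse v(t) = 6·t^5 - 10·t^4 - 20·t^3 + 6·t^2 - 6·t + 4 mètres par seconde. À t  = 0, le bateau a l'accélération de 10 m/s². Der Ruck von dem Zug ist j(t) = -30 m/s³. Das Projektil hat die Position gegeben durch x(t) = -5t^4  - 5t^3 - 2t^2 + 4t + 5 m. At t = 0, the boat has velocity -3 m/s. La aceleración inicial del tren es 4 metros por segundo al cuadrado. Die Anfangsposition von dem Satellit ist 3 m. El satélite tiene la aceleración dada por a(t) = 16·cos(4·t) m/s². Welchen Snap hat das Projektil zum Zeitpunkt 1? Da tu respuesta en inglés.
We must differentiate our position equation x(t) = -5·t^4 - 5·t^3 - 2·t^2 + 4·t + 5 4 times. Taking d/dt of x(t), we find v(t) = -20·t^3 - 15·t^2 - 4·t + 4. Differentiating velocity, we get acceleration: a(t) = -60·t^2 - 30·t - 4. Taking d/dt of a(t), we find j(t) = -120·t - 30. The derivative of jerk gives snap: s(t) = -120. We have snap s(t) = -120. Substituting t = 1: s(1) = -120.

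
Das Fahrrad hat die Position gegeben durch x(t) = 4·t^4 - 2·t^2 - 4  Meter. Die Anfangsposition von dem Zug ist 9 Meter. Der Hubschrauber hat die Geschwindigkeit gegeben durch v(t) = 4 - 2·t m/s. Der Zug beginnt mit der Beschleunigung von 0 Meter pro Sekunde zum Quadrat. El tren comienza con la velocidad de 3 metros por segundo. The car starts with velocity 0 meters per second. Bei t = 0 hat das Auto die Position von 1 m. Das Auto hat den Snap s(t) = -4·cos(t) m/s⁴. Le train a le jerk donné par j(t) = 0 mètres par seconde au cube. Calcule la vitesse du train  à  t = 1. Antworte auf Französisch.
Nous devons trouver la primitive de notre équation du jerk j(t) = 0 2 fois. L'intégrale du jerk est l'accélération. En utilisant a(0) = 0, nous obtenons a(t) = 0. En intégrant l'accélération et en utilisant la condition initiale v(0) = 3, nous obtenons v(t) = 3. En utilisant v(t) = 3 et en substituant t = 1, nous trouvons v = 3.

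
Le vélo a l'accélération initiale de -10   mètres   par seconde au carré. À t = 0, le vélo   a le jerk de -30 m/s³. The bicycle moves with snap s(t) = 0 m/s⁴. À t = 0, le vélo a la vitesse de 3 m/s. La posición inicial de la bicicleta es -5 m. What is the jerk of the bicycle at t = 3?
We must find the integral of our snap equation s(t) = 0 1 time. The antiderivative of snap, with j(0) = -30, gives jerk: j(t) = -30. We have jerk j(t) = -30. Substituting t = 3: j(3) = -30.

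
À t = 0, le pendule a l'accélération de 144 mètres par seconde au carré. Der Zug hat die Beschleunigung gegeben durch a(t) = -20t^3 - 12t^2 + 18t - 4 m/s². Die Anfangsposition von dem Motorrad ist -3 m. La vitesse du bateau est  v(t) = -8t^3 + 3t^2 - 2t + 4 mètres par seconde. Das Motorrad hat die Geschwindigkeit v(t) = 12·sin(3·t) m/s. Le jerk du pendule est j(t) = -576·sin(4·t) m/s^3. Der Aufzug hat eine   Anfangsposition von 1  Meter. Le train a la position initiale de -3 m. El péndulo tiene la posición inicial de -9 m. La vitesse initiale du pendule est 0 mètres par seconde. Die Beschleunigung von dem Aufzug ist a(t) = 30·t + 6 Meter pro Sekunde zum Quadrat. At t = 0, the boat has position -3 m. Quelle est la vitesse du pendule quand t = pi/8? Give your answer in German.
Wir müssen unsere Gleichung für den Ruck j(t) = -576·sin(4·t) 2-mal integrieren. Mit ∫j(t)dt und Anwendung von a(0) = 144, finden wir a(t) = 144·cos(4·t). Mit ∫a(t)dt und Anwendung von v(0) = 0, finden wir v(t) = 36·sin(4·t). Wir haben die Geschwindigkeit v(t) = 36·sin(4·t). Durch Einsetzen von t = pi/8: v(pi/8) = 36.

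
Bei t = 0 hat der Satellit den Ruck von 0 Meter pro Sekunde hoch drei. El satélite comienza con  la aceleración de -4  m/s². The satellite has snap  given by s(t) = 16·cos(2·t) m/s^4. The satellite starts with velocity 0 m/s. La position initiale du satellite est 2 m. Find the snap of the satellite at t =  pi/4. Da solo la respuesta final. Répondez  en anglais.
At t = pi/4, s = 0.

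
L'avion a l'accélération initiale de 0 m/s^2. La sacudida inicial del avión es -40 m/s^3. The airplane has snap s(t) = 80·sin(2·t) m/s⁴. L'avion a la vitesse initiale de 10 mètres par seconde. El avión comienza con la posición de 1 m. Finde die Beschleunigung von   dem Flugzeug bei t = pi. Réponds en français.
En partant du snap s(t) = 80·sin(2·t), nous prenons 2 intégrales. L'intégrale du snap est le jerk. En utilisant j(0) = -40, nous obtenons j(t) = -40·cos(2·t). L'intégrale du jerk est l'accélération. En utilisant a(0) = 0, nous obtenons a(t) = -20·sin(2·t). De l'équation de l'accélération a(t) = -20·sin(2·t), nous substituons t = pi pour obtenir a = 0.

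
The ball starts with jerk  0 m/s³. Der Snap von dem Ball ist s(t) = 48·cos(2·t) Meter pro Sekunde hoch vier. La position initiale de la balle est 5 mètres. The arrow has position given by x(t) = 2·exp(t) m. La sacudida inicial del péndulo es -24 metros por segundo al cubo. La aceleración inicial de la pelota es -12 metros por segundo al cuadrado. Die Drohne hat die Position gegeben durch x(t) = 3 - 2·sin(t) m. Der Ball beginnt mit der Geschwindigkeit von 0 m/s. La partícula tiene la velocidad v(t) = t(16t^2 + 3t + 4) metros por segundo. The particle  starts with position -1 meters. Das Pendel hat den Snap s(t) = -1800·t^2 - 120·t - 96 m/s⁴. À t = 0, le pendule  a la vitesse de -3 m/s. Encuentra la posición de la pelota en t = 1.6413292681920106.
Partiendo del snap s(t) = 48·cos(2·t), tomamos 4 antiderivadas. Tomando ∫s(t)dt y aplicando j(0) = 0, encontramos j(t) = 24·sin(2·t). Tomando ∫j(t)dt y aplicando a(0) = -12, encontramos a(t) = -12·cos(2·t). Integrando la aceleración y usando la condición inicial v(0) = 0, obtenemos v(t) = -6·sin(2·t). Tomando ∫v(t)dt y aplicando x(0) = 5, encontramos x(t) = 3·cos(2·t) + 2. Tenemos la posición x(t) = 3·cos(2·t) + 2. Sustituyendo t = 1.6413292681920106: x(1.6413292681920106) = -0.970200091422008.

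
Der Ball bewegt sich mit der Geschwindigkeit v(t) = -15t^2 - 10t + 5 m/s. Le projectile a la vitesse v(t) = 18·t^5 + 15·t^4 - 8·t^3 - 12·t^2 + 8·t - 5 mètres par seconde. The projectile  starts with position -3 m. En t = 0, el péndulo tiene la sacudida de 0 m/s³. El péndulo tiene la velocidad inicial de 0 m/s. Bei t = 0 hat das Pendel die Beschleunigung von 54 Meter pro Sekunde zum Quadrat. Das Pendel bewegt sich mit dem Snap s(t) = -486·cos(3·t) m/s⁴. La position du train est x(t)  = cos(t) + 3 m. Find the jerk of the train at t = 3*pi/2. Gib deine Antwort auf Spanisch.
Partiendo de la posición x(t) = cos(t) + 3, tomamos 3 derivadas. Tomando d/dt de x(t), encontramos v(t) = -sin(t). Tomando d/dt de v(t), encontramos a(t) = -cos(t). Derivando la aceleración, obtenemos la sacudida: j(t) = sin(t). Usando j(t) = sin(t) y sustituyendo t = 3*pi/2, encontramos j = -1.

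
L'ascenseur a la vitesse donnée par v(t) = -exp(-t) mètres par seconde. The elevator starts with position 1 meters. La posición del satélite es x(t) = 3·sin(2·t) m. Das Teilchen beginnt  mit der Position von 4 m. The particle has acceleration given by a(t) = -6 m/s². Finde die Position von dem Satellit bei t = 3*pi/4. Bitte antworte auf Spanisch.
Tenemos la posición x(t) = 3·sin(2·t). Sustituyendo t = 3*pi/4: x(3*pi/4) = -3.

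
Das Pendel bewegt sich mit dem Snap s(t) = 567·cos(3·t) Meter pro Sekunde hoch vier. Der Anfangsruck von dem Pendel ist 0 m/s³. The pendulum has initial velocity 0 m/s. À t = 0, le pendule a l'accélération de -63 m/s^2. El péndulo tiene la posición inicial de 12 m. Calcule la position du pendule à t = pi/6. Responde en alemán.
Wir müssen die Stammfunktion unserer Gleichung für den Snap s(t) = 567·cos(3·t) 4-mal finden. Mit ∫s(t)dt und Anwendung von j(0) = 0, finden wir j(t) = 189·sin(3·t). Das Integral von dem Ruck, mit a(0) = -63, ergibt die Beschleunigung: a(t) = -63·cos(3·t). Die Stammfunktion von der Beschleunigung ist die Geschwindigkeit. Mit v(0) = 0 erhalten wir v(t) = -21·sin(3·t). Durch Integration von der Geschwindigkeit und Verwendung der Anfangsbedingung x(0) = 12, erhalten wir x(t) = 7·cos(3·t) + 5. Mit x(t) = 7·cos(3·t) + 5 und Einsetzen von t = pi/6, finden wir x = 5.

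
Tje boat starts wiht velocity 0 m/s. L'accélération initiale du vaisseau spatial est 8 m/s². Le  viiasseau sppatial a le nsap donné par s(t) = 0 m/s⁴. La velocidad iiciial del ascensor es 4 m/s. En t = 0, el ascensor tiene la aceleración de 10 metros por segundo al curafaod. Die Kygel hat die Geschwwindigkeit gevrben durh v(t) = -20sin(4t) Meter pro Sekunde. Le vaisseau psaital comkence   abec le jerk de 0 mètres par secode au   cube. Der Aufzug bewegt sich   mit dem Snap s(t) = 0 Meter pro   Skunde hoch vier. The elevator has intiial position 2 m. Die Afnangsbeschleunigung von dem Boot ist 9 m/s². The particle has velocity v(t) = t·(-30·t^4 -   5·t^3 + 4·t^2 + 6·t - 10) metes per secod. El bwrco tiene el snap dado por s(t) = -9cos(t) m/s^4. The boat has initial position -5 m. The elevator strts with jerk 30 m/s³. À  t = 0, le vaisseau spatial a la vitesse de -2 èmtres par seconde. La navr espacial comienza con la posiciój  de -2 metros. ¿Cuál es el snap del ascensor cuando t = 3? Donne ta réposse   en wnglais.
From the given snap equation s(t) = 0, we substitute t = 3 to get s = 0.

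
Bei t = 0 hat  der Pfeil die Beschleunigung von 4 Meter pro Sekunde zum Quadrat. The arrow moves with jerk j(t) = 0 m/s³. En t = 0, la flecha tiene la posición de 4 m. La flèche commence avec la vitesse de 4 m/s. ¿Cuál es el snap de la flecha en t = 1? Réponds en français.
En partant du jerk j(t) = 0, nous prenons 1 dérivée. En dérivant le jerk, nous obtenons le snap: s(t) = 0. De l'équation du snap s(t) = 0, nous substituons t = 1 pour obtenir s = 0.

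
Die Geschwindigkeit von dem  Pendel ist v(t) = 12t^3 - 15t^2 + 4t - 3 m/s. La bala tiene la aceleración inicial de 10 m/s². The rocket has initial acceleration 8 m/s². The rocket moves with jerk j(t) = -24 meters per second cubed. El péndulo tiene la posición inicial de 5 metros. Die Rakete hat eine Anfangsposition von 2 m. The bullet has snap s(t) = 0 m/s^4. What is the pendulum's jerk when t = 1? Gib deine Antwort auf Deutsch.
Um dies zu lösen, müssen wir 2 Ableitungen unserer Gleichung für die Geschwindigkeit v(t) = 12·t^3 - 15·t^2 + 4·t - 3 nehmen. Die Ableitung von der Geschwindigkeit ergibt die Beschleunigung: a(t) = 36·t^2 - 30·t + 4. Durch Ableiten von der Beschleunigung erhalten wir den Ruck: j(t) = 72·t - 30. Wir haben den Ruck j(t) = 72·t - 30. Durch Einsetzen von t = 1: j(1) = 42.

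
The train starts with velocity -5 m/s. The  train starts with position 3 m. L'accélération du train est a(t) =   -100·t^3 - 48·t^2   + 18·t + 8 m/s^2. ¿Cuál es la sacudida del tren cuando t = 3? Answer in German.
Ausgehend von der Beschleunigung a(t) = -100·t^3 - 48·t^2 + 18·t + 8, nehmen wir 1 Ableitung. Durch Ableiten von der Beschleunigung erhalten wir den Ruck: j(t) = -300·t^2 - 96·t + 18. Mit j(t) = -300·t^2 - 96·t + 18 und Einsetzen von t = 3, finden wir j = -2970.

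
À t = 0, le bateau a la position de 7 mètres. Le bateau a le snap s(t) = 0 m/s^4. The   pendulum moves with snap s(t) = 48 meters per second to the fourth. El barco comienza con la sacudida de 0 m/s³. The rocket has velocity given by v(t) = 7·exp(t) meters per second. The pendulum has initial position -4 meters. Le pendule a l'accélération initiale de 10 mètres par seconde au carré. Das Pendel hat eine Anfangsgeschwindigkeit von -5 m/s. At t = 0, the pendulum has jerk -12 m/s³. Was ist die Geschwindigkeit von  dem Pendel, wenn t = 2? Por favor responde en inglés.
We must find the antiderivative of our snap equation s(t) = 48 3 times. Integrating snap and using the initial condition j(0) = -12, we get j(t) = 48·t - 12. The antiderivative of jerk is acceleration. Using a(0) = 10, we get a(t) = 24·t^2 - 12·t + 10. Integrating acceleration and using the initial condition v(0) = -5, we get v(t) = 8·t^3 - 6·t^2 + 10·t - 5. From the given velocity equation v(t) = 8·t^3 - 6·t^2 + 10·t - 5, we substitute t = 2 to get v = 55.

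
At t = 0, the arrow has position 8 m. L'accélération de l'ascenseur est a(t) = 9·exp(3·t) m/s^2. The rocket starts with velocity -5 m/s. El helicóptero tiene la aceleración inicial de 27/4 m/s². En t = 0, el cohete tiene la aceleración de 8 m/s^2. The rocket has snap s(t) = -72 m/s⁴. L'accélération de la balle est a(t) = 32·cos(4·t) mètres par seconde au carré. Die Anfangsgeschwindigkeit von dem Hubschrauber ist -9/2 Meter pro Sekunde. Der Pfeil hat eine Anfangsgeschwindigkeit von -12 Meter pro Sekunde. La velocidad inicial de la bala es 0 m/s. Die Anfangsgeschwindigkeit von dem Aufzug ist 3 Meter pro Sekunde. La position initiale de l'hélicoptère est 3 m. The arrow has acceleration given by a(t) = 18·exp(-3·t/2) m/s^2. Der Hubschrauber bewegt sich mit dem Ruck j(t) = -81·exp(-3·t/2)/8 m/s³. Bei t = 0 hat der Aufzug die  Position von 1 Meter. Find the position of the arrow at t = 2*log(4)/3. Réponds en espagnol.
Para resolver esto, necesitamos tomar 2 integrales de nuestra ecuación de la aceleración a(t) = 18·exp(-3·t/2). Integrando la aceleración y usando la condición inicial v(0) = -12, obtenemos v(t) = -12·exp(-3·t/2). Tomando ∫v(t)dt y aplicando x(0) = 8, encontramos x(t) = 8·exp(-3·t/2). De la ecuación de la posición x(t) = 8·exp(-3·t/2), sustituimos t = 2*log(4)/3 para obtener x = 2.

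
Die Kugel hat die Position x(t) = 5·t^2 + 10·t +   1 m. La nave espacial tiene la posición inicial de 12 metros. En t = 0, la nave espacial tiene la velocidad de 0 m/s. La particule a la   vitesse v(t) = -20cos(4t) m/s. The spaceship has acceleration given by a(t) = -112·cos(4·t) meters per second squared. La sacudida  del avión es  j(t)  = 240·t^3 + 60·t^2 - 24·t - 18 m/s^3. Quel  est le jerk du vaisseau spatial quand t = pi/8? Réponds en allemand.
Ausgehend von der Beschleunigung a(t) = -112·cos(4·t), nehmen wir 1 Ableitung. Mit d/dt von a(t) finden wir j(t) = 448·sin(4·t). Wir haben den Ruck j(t) = 448·sin(4·t). Durch Einsetzen von t = pi/8: j(pi/8) = 448.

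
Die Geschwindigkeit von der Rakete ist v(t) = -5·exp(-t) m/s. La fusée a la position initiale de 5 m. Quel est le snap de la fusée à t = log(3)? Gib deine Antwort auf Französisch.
Pour résoudre ceci, nous devons prendre 3 dérivées de notre équation de la vitesse v(t) = -5·exp(-t). En prenant d/dt de v(t), nous trouvons a(t) = 5·exp(-t). La dérivée de l'accélération donne le jerk: j(t) = -5·exp(-t). En prenant d/dt de j(t), nous trouvons s(t) = 5·exp(-t). En utilisant s(t) = 5·exp(-t) et en substituant t = log(3), nous trouvons s = 5/3.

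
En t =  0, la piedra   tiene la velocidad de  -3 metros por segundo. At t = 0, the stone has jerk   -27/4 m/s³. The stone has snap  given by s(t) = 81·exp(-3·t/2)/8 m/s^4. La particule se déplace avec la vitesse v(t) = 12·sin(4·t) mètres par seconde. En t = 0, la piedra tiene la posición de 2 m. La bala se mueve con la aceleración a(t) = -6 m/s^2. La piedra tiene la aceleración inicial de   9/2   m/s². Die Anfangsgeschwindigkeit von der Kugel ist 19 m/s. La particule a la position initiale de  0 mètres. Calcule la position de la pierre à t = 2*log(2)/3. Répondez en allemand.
Um dies zu lösen, müssen wir 4 Stammfunktionen unserer Gleichung für den Snap s(t) = 81·exp(-3·t/2)/8 finden. Mit ∫s(t)dt und Anwendung von j(0) = -27/4, finden wir j(t) = -27·exp(-3·t/2)/4. Das Integral von dem Ruck, mit a(0) = 9/2, ergibt die Beschleunigung: a(t) = 9·exp(-3·t/2)/2. Mit ∫a(t)dt und Anwendung von v(0) = -3, finden wir v(t) = -3·exp(-3·t/2). Durch Integration von der Geschwindigkeit und Verwendung der Anfangsbedingung x(0) = 2, erhalten wir x(t) = 2·exp(-3·t/2). Aus der Gleichung für die Position x(t) = 2·exp(-3·t/2), setzen wir t = 2*log(2)/3 ein und erhalten x = 1.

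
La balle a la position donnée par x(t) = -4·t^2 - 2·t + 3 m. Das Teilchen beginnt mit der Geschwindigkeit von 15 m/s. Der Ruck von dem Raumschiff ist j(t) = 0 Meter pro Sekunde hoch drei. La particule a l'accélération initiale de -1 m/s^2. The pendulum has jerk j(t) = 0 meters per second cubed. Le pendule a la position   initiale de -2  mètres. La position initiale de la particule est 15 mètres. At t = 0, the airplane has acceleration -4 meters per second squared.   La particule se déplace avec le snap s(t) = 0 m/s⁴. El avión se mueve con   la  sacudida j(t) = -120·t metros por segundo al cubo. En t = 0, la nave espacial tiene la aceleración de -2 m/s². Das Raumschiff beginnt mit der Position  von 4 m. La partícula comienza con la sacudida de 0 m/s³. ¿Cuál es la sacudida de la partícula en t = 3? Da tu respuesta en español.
Para resolver esto, necesitamos tomar 1 integral de nuestra ecuación del snap s(t) = 0. Tomando ∫s(t)dt y aplicando j(0) = 0, encontramos j(t) = 0. De la ecuación de la sacudida j(t) = 0, sustituimos t = 3 para obtener j = 0.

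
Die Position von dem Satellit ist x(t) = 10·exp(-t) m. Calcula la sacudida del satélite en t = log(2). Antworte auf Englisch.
We must differentiate our position equation x(t) = 10·exp(-t) 3 times. Differentiating position, we get velocity: v(t) = -10·exp(-t). The derivative of velocity gives acceleration: a(t) = 10·exp(-t). Taking d/dt of a(t), we find j(t) = -10·exp(-t). From the given jerk equation j(t) = -10·exp(-t), we substitute t = log(2) to get j = -5.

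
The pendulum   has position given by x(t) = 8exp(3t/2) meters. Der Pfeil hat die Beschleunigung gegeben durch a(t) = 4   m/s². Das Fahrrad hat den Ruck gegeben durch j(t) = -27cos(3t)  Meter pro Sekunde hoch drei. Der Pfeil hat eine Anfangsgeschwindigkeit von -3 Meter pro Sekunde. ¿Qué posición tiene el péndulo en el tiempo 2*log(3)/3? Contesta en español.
Usando x(t) = 8·exp(3·t/2) y sustituyendo t = 2*log(3)/3, encontramos x = 24.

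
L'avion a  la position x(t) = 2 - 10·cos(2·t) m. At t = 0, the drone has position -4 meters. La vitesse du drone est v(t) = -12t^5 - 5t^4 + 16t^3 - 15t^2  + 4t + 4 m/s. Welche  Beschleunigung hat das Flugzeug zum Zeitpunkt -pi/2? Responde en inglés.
Starting from position x(t) = 2 - 10·cos(2·t), we take 2 derivatives. Taking d/dt of x(t), we find v(t) = 20·sin(2·t). Differentiating velocity, we get acceleration: a(t) = 40·cos(2·t). We have acceleration a(t) = 40·cos(2·t). Substituting t = -pi/2: a(-pi/2) = -40.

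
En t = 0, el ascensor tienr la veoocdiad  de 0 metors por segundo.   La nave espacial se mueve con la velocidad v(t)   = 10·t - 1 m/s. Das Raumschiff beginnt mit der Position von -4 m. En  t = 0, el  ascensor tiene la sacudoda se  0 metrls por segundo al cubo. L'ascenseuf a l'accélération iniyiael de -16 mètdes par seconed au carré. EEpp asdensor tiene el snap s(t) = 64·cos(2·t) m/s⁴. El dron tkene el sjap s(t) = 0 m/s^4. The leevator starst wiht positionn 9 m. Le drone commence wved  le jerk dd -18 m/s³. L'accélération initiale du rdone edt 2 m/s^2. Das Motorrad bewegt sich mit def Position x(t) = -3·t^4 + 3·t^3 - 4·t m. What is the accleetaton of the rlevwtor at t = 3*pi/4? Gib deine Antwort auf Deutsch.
Ausgehend von dem Snap s(t) = 64·cos(2·t), nehmen wir 2 Stammfunktionen. Mit ∫s(t)dt und Anwendung von j(0) = 0, finden wir j(t) = 32·sin(2·t). Die Stammfunktion von dem Ruck ist die Beschleunigung. Mit a(0) = -16 erhalten wir a(t) = -16·cos(2·t). Mit a(t) = -16·cos(2·t) und Einsetzen von t = 3*pi/4, finden wir a = 0.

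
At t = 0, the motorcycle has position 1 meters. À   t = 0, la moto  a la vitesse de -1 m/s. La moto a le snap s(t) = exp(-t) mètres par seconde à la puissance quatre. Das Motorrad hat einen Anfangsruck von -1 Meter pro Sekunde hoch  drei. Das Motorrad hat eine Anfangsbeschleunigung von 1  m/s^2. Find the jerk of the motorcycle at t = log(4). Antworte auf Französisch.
Nous devons trouver l'intégrale de notre équation du snap s(t) = exp(-t) 1 fois. En prenant ∫s(t)dt et en appliquant j(0) = -1, nous trouvons j(t) = -exp(-t). Nous avons le jerk j(t) = -exp(-t). En substituant t = log(4): j(log(4)) = -1/4.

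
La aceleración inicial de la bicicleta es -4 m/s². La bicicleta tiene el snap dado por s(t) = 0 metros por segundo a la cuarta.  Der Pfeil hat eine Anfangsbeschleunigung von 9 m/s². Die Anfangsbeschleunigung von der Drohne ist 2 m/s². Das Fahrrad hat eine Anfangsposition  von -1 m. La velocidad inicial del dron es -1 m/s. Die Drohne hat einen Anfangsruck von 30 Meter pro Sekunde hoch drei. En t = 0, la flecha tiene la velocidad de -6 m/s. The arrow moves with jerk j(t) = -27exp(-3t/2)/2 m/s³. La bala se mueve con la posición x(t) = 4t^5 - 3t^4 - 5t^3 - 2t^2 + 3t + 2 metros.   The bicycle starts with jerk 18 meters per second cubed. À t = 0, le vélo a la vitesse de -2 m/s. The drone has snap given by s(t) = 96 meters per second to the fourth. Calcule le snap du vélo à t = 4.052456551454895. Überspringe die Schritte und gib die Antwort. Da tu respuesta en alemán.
Bei t = 4.052456551454895, s = 0.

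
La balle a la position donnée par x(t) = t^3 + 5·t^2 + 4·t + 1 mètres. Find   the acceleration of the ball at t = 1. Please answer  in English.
We must differentiate our position equation x(t) = t^3 + 5·t^2 + 4·t + 1 2 times. The derivative of position gives velocity: v(t) = 3·t^2 + 10·t + 4. Differentiating velocity, we get acceleration: a(t) = 6·t + 10. We have acceleration a(t) = 6·t + 10. Substituting t = 1: a(1) = 16.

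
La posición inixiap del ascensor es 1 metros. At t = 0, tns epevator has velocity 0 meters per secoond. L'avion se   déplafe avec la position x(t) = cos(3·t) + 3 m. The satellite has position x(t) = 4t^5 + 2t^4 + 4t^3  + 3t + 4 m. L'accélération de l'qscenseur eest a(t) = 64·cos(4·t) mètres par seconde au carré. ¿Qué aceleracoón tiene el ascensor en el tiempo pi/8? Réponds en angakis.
From the given acceleration equation a(t) = 64·cos(4·t), we substitute t = pi/8 to get a = 0.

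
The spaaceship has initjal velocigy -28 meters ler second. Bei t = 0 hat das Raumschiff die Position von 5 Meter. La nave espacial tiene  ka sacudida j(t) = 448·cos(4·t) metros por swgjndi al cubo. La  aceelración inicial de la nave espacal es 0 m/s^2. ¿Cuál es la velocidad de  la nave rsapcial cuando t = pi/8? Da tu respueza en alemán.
Ausgehend von dem Ruck j(t) = 448·cos(4·t), nehmen wir 2 Stammfunktionen. Das Integral von dem Ruck ist die Beschleunigung. Mit a(0) = 0 erhalten wir a(t) = 112·sin(4·t). Das Integral von der Beschleunigung ist die Geschwindigkeit. Mit v(0) = -28 erhalten wir v(t) = -28·cos(4·t). Wir haben die Geschwindigkeit v(t) = -28·cos(4·t). Durch Einsetzen von t = pi/8: v(pi/8) = 0.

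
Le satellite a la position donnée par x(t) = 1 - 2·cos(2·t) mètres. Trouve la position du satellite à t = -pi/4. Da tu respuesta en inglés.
Using x(t) = 1 - 2·cos(2·t) and substituting t = -pi/4, we find x = 1.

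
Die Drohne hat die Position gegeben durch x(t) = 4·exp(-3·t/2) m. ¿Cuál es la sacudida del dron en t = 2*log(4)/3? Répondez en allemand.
Wir müssen unsere Gleichung für die Position x(t) = 4·exp(-3·t/2) 3-mal ableiten. Die Ableitung von der Position ergibt die Geschwindigkeit: v(t) = -6·exp(-3·t/2). Die Ableitung von der Geschwindigkeit ergibt die Beschleunigung: a(t) = 9·exp(-3·t/2). Durch Ableiten von der Beschleunigung erhalten wir den Ruck: j(t) = -27·exp(-3·t/2)/2. Wir haben den Ruck j(t) = -27·exp(-3·t/2)/2. Durch Einsetzen von t = 2*log(4)/3: j(2*log(4)/3) = -27/8.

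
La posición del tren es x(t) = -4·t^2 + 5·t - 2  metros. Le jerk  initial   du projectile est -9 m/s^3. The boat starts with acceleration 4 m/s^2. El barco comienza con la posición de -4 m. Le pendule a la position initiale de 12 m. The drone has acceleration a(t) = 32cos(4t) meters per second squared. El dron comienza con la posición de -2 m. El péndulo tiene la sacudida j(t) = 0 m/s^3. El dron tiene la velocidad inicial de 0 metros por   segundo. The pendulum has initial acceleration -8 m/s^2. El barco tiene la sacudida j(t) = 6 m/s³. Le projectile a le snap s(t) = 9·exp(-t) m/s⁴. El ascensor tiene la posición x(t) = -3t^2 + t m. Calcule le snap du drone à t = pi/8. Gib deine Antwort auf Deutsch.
Wir müssen unsere Gleichung für die Beschleunigung a(t) = 32·cos(4·t) 2-mal ableiten. Die Ableitung von der Beschleunigung ergibt den Ruck: j(t) = -128·sin(4·t). Die Ableitung von dem Ruck ergibt den Snap: s(t) = -512·cos(4·t). Mit s(t) = -512·cos(4·t) und Einsetzen von t = pi/8, finden wir s = 0.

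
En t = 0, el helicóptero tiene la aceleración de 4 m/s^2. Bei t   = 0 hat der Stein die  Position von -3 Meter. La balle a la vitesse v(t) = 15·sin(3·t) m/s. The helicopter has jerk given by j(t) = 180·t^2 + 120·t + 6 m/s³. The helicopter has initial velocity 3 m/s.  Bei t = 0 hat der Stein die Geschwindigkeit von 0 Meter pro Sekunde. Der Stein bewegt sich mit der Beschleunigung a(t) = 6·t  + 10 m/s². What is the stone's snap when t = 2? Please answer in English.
Starting from acceleration a(t) = 6·t + 10, we take 2 derivatives. Taking d/dt of a(t), we find j(t) = 6. Differentiating jerk, we get snap: s(t) = 0. From the given snap equation s(t) = 0, we substitute t = 2 to get s = 0.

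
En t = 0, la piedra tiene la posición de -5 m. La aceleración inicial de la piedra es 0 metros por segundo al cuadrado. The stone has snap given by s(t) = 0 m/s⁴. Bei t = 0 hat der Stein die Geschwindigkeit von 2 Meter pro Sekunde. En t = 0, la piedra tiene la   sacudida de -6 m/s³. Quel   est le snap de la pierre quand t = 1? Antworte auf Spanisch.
Usando s(t) = 0 y sustituyendo t = 1, encontramos s = 0.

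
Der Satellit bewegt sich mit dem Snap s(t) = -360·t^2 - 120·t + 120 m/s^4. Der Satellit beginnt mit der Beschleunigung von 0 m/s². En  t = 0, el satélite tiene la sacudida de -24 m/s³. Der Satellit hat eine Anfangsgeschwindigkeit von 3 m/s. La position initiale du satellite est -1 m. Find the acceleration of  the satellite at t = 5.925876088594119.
We need to integrate our snap equation s(t) = -360·t^2 - 120·t + 120 2 times. The antiderivative of snap, with j(0) = -24, gives jerk: j(t) = -120·t^3 - 60·t^2 + 120·t - 24. Finding the antiderivative of j(t) and using a(0) = 0: a(t) = 2·t·(-15·t^3 - 10·t^2 + 30·t - 12). Using a(t) = 2·t·(-15·t^3 - 10·t^2 + 30·t - 12) and substituting t = 5.925876088594119, we find a = -39191.1420628207.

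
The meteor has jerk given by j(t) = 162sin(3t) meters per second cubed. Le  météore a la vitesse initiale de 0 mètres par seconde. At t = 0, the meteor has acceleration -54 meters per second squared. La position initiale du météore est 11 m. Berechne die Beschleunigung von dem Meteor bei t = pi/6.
Ausgehend von dem Ruck j(t) = 162·sin(3·t), nehmen wir 1 Stammfunktion. Durch Integration von dem Ruck und Verwendung der Anfangsbedingung a(0) = -54, erhalten wir a(t) = -54·cos(3·t). Wir haben die Beschleunigung a(t) = -54·cos(3·t). Durch Einsetzen von t = pi/6: a(pi/6) = 0.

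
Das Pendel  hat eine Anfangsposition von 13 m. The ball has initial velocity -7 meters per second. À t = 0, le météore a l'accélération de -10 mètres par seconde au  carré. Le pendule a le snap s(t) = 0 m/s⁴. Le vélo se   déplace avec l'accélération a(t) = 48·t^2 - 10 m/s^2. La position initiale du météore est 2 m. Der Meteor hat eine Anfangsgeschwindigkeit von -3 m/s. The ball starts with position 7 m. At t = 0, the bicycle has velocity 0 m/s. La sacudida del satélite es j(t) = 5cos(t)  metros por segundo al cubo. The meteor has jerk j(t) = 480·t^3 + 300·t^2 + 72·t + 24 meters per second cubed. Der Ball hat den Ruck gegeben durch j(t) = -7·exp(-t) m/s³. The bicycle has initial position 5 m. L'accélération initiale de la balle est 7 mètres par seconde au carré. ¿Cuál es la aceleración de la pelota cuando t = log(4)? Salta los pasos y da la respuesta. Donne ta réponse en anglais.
The acceleration at t = log(4) is a = 7/4.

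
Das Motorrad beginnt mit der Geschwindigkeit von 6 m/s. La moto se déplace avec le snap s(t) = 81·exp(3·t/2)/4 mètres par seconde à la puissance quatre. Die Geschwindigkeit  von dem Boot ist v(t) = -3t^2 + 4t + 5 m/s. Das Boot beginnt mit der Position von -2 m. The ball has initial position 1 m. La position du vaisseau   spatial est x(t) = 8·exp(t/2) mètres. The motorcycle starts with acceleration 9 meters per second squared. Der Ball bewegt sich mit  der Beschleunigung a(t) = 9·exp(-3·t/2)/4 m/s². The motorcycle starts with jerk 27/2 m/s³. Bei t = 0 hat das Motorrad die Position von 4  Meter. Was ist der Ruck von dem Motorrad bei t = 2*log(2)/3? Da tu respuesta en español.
Para resolver esto, necesitamos tomar 1 integral de nuestra ecuación del snap s(t) = 81·exp(3·t/2)/4. La antiderivada del snap es la sacudida. Usando j(0) = 27/2, obtenemos j(t) = 27·exp(3·t/2)/2. De la ecuación de la sacudida j(t) = 27·exp(3·t/2)/2, sustituimos t = 2*log(2)/3 para obtener j = 27.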